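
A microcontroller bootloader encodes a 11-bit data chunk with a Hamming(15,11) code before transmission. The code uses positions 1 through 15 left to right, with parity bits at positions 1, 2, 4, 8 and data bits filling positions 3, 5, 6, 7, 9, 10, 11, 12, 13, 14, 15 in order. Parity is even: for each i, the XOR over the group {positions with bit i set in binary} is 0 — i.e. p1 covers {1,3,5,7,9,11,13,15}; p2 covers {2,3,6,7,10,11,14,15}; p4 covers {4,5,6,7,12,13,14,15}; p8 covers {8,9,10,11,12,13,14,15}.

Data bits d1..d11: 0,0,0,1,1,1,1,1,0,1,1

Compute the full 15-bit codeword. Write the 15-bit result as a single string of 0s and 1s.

Place data at non-parity positions: p1 p2 0 p4 0 0 1 p8 1 1 1 1 0 1 1
p1 (pos 1,3,5,7,9,11,13,15): XOR of data positions = 0⊕0⊕1⊕1⊕1⊕0⊕1 = 0
p2 (pos 2,3,6,7,10,11,14,15): XOR of data positions = 0⊕0⊕1⊕1⊕1⊕1⊕1 = 1
p4 (pos 4,5,6,7,12,13,14,15): XOR of data positions = 0⊕0⊕1⊕1⊕0⊕1⊕1 = 0
p8 (pos 8,9,10,11,12,13,14,15): XOR of data positions = 1⊕1⊕1⊕1⊕0⊕1⊕1 = 0
Codeword: 010000101111011

010000101111011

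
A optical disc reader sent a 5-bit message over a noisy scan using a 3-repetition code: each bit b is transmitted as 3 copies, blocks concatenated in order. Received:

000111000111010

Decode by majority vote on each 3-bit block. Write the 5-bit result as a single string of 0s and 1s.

01010

Block 1 (000): 0 ones → 0
Block 2 (111): 3 ones → 1
Block 3 (000): 0 ones → 0
Block 4 (111): 3 ones → 1
Block 5 (010): 1 one → 0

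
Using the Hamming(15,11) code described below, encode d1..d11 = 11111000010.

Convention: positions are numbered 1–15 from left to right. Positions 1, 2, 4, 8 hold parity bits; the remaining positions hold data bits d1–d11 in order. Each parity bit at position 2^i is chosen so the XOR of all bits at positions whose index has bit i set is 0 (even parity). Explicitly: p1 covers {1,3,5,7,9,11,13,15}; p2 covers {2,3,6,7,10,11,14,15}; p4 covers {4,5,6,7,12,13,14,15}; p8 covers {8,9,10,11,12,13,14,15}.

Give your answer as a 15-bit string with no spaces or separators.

001011101000010

Place data at non-parity positions: p1 p2 1 p4 1 1 1 p8 1 0 0 0 0 1 0
p1 (pos 1,3,5,7,9,11,13,15): XOR of data positions = 1⊕1⊕1⊕1⊕0⊕0⊕0 = 0
p2 (pos 2,3,6,7,10,11,14,15): XOR of data positions = 1⊕1⊕1⊕0⊕0⊕1⊕0 = 0
p4 (pos 4,5,6,7,12,13,14,15): XOR of data positions = 1⊕1⊕1⊕0⊕0⊕1⊕0 = 0
p8 (pos 8,9,10,11,12,13,14,15): XOR of data positions = 1⊕0⊕0⊕0⊕0⊕1⊕0 = 0
Codeword: 001011101000010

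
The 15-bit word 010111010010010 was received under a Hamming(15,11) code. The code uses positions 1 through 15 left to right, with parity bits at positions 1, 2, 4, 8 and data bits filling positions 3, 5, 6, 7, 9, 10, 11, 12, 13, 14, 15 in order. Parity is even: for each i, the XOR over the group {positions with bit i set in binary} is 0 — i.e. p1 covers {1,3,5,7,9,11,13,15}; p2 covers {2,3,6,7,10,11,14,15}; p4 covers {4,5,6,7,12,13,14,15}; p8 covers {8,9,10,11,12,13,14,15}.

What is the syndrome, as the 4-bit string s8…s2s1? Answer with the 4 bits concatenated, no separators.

1000

s1 (pos 1,3,5,7,9,11,13,15): 0⊕0⊕1⊕0⊕0⊕1⊕0⊕0 = 0
s2 (pos 2,3,6,7,10,11,14,15): 1⊕0⊕1⊕0⊕0⊕1⊕1⊕0 = 0
s4 (pos 4,5,6,7,12,13,14,15): 1⊕1⊕1⊕0⊕0⊕0⊕1⊕0 = 0
s8 (pos 8,9,10,11,12,13,14,15): 1⊕0⊕0⊕1⊕0⊕0⊕1⊕0 = 1
Syndrome s8…s1 = 1000 → error at position 8.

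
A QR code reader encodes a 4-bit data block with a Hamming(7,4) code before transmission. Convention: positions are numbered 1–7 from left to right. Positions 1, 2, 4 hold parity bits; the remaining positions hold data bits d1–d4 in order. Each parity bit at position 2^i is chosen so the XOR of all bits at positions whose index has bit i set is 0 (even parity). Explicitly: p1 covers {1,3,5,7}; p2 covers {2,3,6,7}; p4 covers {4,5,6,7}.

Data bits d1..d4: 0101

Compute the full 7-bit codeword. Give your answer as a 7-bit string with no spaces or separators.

0100101

Place data at non-parity positions: p1 p2 0 p4 1 0 1
p1 (pos 1,3,5,7): XOR of data positions = 0⊕1⊕1 = 0
p2 (pos 2,3,6,7): XOR of data positions = 0⊕0⊕1 = 1
p4 (pos 4,5,6,7): XOR of data positions = 1⊕0⊕1 = 0
Codeword: 0100101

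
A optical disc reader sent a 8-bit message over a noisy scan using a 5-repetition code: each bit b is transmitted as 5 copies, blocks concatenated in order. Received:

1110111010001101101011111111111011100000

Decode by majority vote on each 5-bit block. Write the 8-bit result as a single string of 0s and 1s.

11011110

Block 1 (11101): 4 ones → 1
Block 2 (11010): 3 ones → 1
Block 3 (00110): 2 ones → 0
Block 4 (11010): 3 ones → 1
Block 5 (11111): 5 ones → 1
Block 6 (11111): 5 ones → 1
Block 7 (10111): 4 ones → 1
Block 8 (00000): 0 ones → 0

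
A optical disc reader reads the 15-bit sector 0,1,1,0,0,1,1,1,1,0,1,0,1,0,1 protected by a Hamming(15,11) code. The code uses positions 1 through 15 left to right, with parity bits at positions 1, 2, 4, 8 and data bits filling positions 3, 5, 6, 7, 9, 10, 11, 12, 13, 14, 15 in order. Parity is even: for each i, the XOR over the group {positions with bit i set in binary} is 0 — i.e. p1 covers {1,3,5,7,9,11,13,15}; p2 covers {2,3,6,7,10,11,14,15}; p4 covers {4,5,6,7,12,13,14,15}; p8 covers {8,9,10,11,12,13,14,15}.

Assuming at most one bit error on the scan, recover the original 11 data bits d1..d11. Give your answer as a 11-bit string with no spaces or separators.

10111010101

s1 (pos 1,3,5,7,9,11,13,15): 0⊕1⊕0⊕1⊕1⊕1⊕1⊕1 = 0
s2 (pos 2,3,6,7,10,11,14,15): 1⊕1⊕1⊕1⊕0⊕1⊕0⊕1 = 0
s4 (pos 4,5,6,7,12,13,14,15): 0⊕0⊕1⊕1⊕0⊕1⊕0⊕1 = 0
s8 (pos 8,9,10,11,12,13,14,15): 1⊕1⊕0⊕1⊕0⊕1⊕0⊕1 = 1
Syndrome s8…s1 = 1000 → error at position 8.
Flip position 8: 011001111010101 → 011001101010101
Read data bits from positions 3,5,6,7,9,10,11,12,13,14,15: 10111010101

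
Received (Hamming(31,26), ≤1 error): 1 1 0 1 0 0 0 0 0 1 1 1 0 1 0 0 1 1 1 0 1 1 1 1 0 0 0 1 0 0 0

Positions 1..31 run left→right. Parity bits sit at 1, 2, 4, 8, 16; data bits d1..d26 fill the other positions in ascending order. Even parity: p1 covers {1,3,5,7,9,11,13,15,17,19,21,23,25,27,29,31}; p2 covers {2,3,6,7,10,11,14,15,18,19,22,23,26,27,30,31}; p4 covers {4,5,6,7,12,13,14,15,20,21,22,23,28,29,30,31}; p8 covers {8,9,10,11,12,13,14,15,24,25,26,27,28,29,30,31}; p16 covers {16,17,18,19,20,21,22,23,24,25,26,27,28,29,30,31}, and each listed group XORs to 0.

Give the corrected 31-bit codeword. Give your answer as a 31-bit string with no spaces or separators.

1100000001110100111011110001000

s1 (pos 1,3,5,7,9,11,13,15,17,19,21,23,25,27,29,31): 1⊕0⊕0⊕0⊕0⊕1⊕0⊕0⊕1⊕1⊕1⊕1⊕0⊕0⊕0⊕0 = 0
s2 (pos 2,3,6,7,10,11,14,15,18,19,22,23,26,27,30,31): 1⊕0⊕0⊕0⊕1⊕1⊕1⊕0⊕1⊕1⊕1⊕1⊕0⊕0⊕0⊕0 = 0
s4 (pos 4,5,6,7,12,13,14,15,20,21,22,23,28,29,30,31): 1⊕0⊕0⊕0⊕1⊕0⊕1⊕0⊕0⊕1⊕1⊕1⊕1⊕0⊕0⊕0 = 1
s8 (pos 8,9,10,11,12,13,14,15,24,25,26,27,28,29,30,31): 0⊕0⊕1⊕1⊕1⊕0⊕1⊕0⊕1⊕0⊕0⊕0⊕1⊕0⊕0⊕0 = 0
s16 (pos 16,17,18,19,20,21,22,23,24,25,26,27,28,29,30,31): 0⊕1⊕1⊕1⊕0⊕1⊕1⊕1⊕1⊕0⊕0⊕0⊕1⊕0⊕0⊕0 = 0
Syndrome s16…s1 = 00100 → error at position 4.
Flip position 4: 1101000001110100111011110001000 → 1100000001110100111011110001000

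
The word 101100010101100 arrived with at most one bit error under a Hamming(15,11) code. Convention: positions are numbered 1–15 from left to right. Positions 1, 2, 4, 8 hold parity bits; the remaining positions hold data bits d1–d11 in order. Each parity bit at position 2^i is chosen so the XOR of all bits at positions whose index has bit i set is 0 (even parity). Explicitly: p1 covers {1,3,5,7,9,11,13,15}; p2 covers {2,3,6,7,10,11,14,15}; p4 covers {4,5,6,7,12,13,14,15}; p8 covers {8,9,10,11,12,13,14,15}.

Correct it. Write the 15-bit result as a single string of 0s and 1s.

s1 (pos 1,3,5,7,9,11,13,15): 1⊕1⊕0⊕0⊕0⊕0⊕1⊕0 = 1
s2 (pos 2,3,6,7,10,11,14,15): 0⊕1⊕0⊕0⊕1⊕0⊕0⊕0 = 0
s4 (pos 4,5,6,7,12,13,14,15): 1⊕0⊕0⊕0⊕1⊕1⊕0⊕0 = 1
s8 (pos 8,9,10,11,12,13,14,15): 1⊕0⊕1⊕0⊕1⊕1⊕0⊕0 = 0
Syndrome s8…s1 = 0101 → error at position 5.
Flip position 5: 101100010101100 → 101110010101100

101110010101100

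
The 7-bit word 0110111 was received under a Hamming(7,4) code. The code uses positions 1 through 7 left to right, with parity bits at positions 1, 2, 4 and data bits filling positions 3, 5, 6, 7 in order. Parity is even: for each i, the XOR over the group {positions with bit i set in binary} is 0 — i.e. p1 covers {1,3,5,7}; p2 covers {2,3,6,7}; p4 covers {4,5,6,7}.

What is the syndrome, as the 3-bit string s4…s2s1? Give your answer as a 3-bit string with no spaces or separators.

s1 (pos 1,3,5,7): 0⊕1⊕1⊕1 = 1
s2 (pos 2,3,6,7): 1⊕1⊕1⊕1 = 0
s4 (pos 4,5,6,7): 0⊕1⊕1⊕1 = 1
Syndrome s4…s1 = 101 → error at position 5.

101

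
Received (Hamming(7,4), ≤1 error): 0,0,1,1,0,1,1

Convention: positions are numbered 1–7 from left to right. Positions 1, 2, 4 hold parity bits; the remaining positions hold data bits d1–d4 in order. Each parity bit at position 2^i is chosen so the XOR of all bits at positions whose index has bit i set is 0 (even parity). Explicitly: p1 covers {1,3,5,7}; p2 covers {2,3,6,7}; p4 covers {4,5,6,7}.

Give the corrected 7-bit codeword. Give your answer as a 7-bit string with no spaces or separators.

0011001

s1 (pos 1,3,5,7): 0⊕1⊕0⊕1 = 0
s2 (pos 2,3,6,7): 0⊕1⊕1⊕1 = 1
s4 (pos 4,5,6,7): 1⊕0⊕1⊕1 = 1
Syndrome s4…s1 = 110 → error at position 6.
Flip position 6: 0011011 → 0011001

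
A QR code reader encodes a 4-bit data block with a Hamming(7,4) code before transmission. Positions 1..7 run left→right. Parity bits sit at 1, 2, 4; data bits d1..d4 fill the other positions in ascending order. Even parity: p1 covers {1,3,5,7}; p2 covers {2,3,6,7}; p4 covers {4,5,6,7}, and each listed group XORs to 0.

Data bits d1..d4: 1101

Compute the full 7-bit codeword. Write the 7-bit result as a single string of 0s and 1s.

Place data at non-parity positions: p1 p2 1 p4 1 0 1
p1 (pos 1,3,5,7): XOR of data positions = 1⊕1⊕1 = 1
p2 (pos 2,3,6,7): XOR of data positions = 1⊕0⊕1 = 0
p4 (pos 4,5,6,7): XOR of data positions = 1⊕0⊕1 = 0
Codeword: 1010101

1010101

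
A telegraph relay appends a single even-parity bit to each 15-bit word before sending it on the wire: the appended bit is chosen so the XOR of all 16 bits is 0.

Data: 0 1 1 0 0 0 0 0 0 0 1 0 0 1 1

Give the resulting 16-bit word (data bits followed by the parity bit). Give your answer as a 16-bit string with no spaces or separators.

XOR of the 15 data bits: 0⊕1⊕1⊕0⊕0⊕0⊕0⊕0⊕0⊕0⊕1⊕0⊕0⊕1⊕1 = 1
Parity bit = 1 (so all 16 bits XOR to 0).

0110000000100111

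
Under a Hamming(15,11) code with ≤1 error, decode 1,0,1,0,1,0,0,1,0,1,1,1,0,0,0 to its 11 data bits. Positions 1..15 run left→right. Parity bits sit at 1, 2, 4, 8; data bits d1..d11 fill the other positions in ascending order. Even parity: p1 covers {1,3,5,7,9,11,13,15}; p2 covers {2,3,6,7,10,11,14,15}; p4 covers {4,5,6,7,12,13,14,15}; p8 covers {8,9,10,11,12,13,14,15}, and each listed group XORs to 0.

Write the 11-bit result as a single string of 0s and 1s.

11000111000

s1 (pos 1,3,5,7,9,11,13,15): 1⊕1⊕1⊕0⊕0⊕1⊕0⊕0 = 0
s2 (pos 2,3,6,7,10,11,14,15): 0⊕1⊕0⊕0⊕1⊕1⊕0⊕0 = 1
s4 (pos 4,5,6,7,12,13,14,15): 0⊕1⊕0⊕0⊕1⊕0⊕0⊕0 = 0
s8 (pos 8,9,10,11,12,13,14,15): 1⊕0⊕1⊕1⊕1⊕0⊕0⊕0 = 0
Syndrome s8…s1 = 0010 → error at position 2.
Flip position 2: 101010010111000 → 111010010111000
Read data bits from positions 3,5,6,7,9,10,11,12,13,14,15: 11000111000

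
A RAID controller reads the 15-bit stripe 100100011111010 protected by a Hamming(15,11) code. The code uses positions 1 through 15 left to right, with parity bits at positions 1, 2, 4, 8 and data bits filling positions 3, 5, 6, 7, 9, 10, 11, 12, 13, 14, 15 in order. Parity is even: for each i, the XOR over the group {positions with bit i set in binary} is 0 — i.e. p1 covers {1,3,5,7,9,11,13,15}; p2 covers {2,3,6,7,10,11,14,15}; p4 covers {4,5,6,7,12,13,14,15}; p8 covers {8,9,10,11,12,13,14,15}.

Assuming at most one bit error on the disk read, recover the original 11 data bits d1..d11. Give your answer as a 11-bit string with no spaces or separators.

00011111010

s1 (pos 1,3,5,7,9,11,13,15): 1⊕0⊕0⊕0⊕1⊕1⊕0⊕0 = 1
s2 (pos 2,3,6,7,10,11,14,15): 0⊕0⊕0⊕0⊕1⊕1⊕1⊕0 = 1
s4 (pos 4,5,6,7,12,13,14,15): 1⊕0⊕0⊕0⊕1⊕0⊕1⊕0 = 1
s8 (pos 8,9,10,11,12,13,14,15): 1⊕1⊕1⊕1⊕1⊕0⊕1⊕0 = 0
Syndrome s8…s1 = 0111 → error at position 7.
Flip position 7: 100100011111010 → 100100111111010
Read data bits from positions 3,5,6,7,9,10,11,12,13,14,15: 00011111010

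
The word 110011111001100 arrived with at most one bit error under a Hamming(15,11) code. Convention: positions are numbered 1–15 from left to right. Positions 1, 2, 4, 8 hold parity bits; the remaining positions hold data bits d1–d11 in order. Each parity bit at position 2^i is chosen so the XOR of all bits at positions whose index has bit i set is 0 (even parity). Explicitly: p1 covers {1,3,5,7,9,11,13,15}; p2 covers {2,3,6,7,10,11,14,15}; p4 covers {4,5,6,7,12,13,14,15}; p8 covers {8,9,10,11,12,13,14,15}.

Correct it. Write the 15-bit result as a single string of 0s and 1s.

s1 (pos 1,3,5,7,9,11,13,15): 1⊕0⊕1⊕1⊕1⊕0⊕1⊕0 = 1
s2 (pos 2,3,6,7,10,11,14,15): 1⊕0⊕1⊕1⊕0⊕0⊕0⊕0 = 1
s4 (pos 4,5,6,7,12,13,14,15): 0⊕1⊕1⊕1⊕1⊕1⊕0⊕0 = 1
s8 (pos 8,9,10,11,12,13,14,15): 1⊕1⊕0⊕0⊕1⊕1⊕0⊕0 = 0
Syndrome s8…s1 = 0111 → error at position 7.
Flip position 7: 110011111001100 → 110011011001100

110011011001100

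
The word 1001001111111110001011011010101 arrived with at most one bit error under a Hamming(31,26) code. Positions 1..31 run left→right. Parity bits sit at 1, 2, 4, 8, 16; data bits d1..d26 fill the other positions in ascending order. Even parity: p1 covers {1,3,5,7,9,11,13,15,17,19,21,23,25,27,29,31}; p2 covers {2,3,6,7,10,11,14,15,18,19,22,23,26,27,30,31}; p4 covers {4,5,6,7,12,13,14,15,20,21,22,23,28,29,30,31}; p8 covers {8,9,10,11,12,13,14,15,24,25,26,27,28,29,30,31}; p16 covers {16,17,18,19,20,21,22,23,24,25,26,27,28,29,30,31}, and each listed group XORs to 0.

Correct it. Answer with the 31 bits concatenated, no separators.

s1 (pos 1,3,5,7,9,11,13,15,17,19,21,23,25,27,29,31): 1⊕0⊕0⊕1⊕1⊕1⊕1⊕1⊕0⊕1⊕1⊕0⊕1⊕1⊕1⊕1 = 0
s2 (pos 2,3,6,7,10,11,14,15,18,19,22,23,26,27,30,31): 0⊕0⊕0⊕1⊕1⊕1⊕1⊕1⊕0⊕1⊕1⊕0⊕0⊕1⊕0⊕1 = 1
s4 (pos 4,5,6,7,12,13,14,15,20,21,22,23,28,29,30,31): 1⊕0⊕0⊕1⊕1⊕1⊕1⊕1⊕0⊕1⊕1⊕0⊕0⊕1⊕0⊕1 = 0
s8 (pos 8,9,10,11,12,13,14,15,24,25,26,27,28,29,30,31): 1⊕1⊕1⊕1⊕1⊕1⊕1⊕1⊕1⊕1⊕0⊕1⊕0⊕1⊕0⊕1 = 1
s16 (pos 16,17,18,19,20,21,22,23,24,25,26,27,28,29,30,31): 0⊕0⊕0⊕1⊕0⊕1⊕1⊕0⊕1⊕1⊕0⊕1⊕0⊕1⊕0⊕1 = 0
Syndrome s16…s1 = 01010 → error at position 10.
Flip position 10: 1001001111111110001011011010101 → 1001001110111110001011011010101

1001001110111110001011011010101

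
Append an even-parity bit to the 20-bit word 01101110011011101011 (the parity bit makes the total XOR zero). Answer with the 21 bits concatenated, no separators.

XOR of the 20 data bits: 0⊕1⊕1⊕0⊕1⊕1⊕1⊕0⊕0⊕1⊕1⊕0⊕1⊕1⊕1⊕0⊕1⊕0⊕1⊕1 = 1
Parity bit = 1 (so all 21 bits XOR to 0).

011011100110111010111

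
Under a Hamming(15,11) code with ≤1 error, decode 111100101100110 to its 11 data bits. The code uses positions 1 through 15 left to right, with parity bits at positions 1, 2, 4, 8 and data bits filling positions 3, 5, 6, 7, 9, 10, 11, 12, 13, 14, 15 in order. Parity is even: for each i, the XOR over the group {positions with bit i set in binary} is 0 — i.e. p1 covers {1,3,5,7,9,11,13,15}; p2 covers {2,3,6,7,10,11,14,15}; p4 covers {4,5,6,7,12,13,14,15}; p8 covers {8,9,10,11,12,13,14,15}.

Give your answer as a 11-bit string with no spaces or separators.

s1 (pos 1,3,5,7,9,11,13,15): 1⊕1⊕0⊕1⊕1⊕0⊕1⊕0 = 1
s2 (pos 2,3,6,7,10,11,14,15): 1⊕1⊕0⊕1⊕1⊕0⊕1⊕0 = 1
s4 (pos 4,5,6,7,12,13,14,15): 1⊕0⊕0⊕1⊕0⊕1⊕1⊕0 = 0
s8 (pos 8,9,10,11,12,13,14,15): 0⊕1⊕1⊕0⊕0⊕1⊕1⊕0 = 0
Syndrome s8…s1 = 0011 → error at position 3.
Flip position 3: 111100101100110 → 110100101100110
Read data bits from positions 3,5,6,7,9,10,11,12,13,14,15: 00011100110

00011100110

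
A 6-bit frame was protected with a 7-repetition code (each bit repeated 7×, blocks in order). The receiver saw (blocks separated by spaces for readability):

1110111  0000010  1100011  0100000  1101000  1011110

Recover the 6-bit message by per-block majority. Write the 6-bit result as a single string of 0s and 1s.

Block 1 (1110111): 6 ones → 1
Block 2 (0000010): 1 one → 0
Block 3 (1100011): 4 ones → 1
Block 4 (0100000): 1 one → 0
Block 5 (1101000): 3 ones → 0
Block 6 (1011110): 5 ones → 1

101001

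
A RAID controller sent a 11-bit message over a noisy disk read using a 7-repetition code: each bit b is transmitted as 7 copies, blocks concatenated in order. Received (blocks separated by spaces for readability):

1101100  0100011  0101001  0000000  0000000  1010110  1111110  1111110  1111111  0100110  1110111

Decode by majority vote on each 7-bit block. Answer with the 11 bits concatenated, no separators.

10000111101

Block 1 (1101100): 4 ones → 1
Block 2 (0100011): 3 ones → 0
Block 3 (0101001): 3 ones → 0
Block 4 (0000000): 0 ones → 0
Block 5 (0000000): 0 ones → 0
Block 6 (1010110): 4 ones → 1
Block 7 (1111110): 6 ones → 1
Block 8 (1111110): 6 ones → 1
Block 9 (1111111): 7 ones → 1
Block 10 (0100110): 3 ones → 0
Block 11 (1110111): 6 ones → 1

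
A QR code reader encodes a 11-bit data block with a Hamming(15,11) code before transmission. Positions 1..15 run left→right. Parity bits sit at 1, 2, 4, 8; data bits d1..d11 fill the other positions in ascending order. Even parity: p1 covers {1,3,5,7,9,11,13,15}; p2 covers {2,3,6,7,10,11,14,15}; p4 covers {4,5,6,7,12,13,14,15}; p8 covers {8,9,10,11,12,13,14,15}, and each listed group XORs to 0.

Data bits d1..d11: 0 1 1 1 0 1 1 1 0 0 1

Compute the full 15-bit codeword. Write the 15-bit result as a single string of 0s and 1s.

Place data at non-parity positions: p1 p2 0 p4 1 1 1 p8 0 1 1 1 0 0 1
p1 (pos 1,3,5,7,9,11,13,15): XOR of data positions = 0⊕1⊕1⊕0⊕1⊕0⊕1 = 0
p2 (pos 2,3,6,7,10,11,14,15): XOR of data positions = 0⊕1⊕1⊕1⊕1⊕0⊕1 = 1
p4 (pos 4,5,6,7,12,13,14,15): XOR of data positions = 1⊕1⊕1⊕1⊕0⊕0⊕1 = 1
p8 (pos 8,9,10,11,12,13,14,15): XOR of data positions = 0⊕1⊕1⊕1⊕0⊕0⊕1 = 0
Codeword: 010111100111001

010111100111001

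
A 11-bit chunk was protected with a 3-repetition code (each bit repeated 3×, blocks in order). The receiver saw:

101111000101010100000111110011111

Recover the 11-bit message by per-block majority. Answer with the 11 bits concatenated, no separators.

Block 1 (101): 2 ones → 1
Block 2 (111): 3 ones → 1
Block 3 (000): 0 ones → 0
Block 4 (101): 2 ones → 1
Block 5 (010): 1 one → 0
Block 6 (100): 1 one → 0
Block 7 (000): 0 ones → 0
Block 8 (111): 3 ones → 1
Block 9 (110): 2 ones → 1
Block 10 (011): 2 ones → 1
Block 11 (111): 3 ones → 1

11010001111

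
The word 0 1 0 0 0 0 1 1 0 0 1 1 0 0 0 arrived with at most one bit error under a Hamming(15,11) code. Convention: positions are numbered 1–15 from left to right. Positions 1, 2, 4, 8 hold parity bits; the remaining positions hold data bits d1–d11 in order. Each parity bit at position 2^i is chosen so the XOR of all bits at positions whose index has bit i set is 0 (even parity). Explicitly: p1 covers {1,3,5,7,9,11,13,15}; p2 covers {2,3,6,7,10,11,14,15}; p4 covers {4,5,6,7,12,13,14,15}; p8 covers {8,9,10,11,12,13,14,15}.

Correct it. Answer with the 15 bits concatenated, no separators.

010000110111000

s1 (pos 1,3,5,7,9,11,13,15): 0⊕0⊕0⊕1⊕0⊕1⊕0⊕0 = 0
s2 (pos 2,3,6,7,10,11,14,15): 1⊕0⊕0⊕1⊕0⊕1⊕0⊕0 = 1
s4 (pos 4,5,6,7,12,13,14,15): 0⊕0⊕0⊕1⊕1⊕0⊕0⊕0 = 0
s8 (pos 8,9,10,11,12,13,14,15): 1⊕0⊕0⊕1⊕1⊕0⊕0⊕0 = 1
Syndrome s8…s1 = 1010 → error at position 10.
Flip position 10: 010000110011000 → 010000110111000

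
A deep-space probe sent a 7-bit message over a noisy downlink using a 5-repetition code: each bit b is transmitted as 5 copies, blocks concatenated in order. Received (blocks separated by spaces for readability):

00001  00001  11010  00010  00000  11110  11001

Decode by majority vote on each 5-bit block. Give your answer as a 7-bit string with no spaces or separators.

Block 1 (00001): 1 one → 0
Block 2 (00001): 1 one → 0
Block 3 (11010): 3 ones → 1
Block 4 (00010): 1 one → 0
Block 5 (00000): 0 ones → 0
Block 6 (11110): 4 ones → 1
Block 7 (11001): 3 ones → 1

0010011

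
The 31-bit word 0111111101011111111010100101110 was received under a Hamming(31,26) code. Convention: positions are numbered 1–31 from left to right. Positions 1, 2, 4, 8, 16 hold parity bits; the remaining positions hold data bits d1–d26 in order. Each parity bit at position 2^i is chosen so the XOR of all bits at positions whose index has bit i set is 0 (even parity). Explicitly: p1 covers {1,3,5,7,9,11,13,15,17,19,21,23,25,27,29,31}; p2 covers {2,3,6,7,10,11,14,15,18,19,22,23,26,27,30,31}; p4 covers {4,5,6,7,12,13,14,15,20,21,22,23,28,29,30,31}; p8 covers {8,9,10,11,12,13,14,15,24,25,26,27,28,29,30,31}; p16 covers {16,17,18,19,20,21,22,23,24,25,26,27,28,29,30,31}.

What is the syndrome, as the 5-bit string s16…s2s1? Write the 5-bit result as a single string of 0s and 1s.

s1 (pos 1,3,5,7,9,11,13,15,17,19,21,23,25,27,29,31): 0⊕1⊕1⊕1⊕0⊕0⊕1⊕1⊕1⊕1⊕1⊕1⊕0⊕0⊕1⊕0 = 0
s2 (pos 2,3,6,7,10,11,14,15,18,19,22,23,26,27,30,31): 1⊕1⊕1⊕1⊕1⊕0⊕1⊕1⊕1⊕1⊕0⊕1⊕1⊕0⊕1⊕0 = 0
s4 (pos 4,5,6,7,12,13,14,15,20,21,22,23,28,29,30,31): 1⊕1⊕1⊕1⊕1⊕1⊕1⊕1⊕0⊕1⊕0⊕1⊕1⊕1⊕1⊕0 = 1
s8 (pos 8,9,10,11,12,13,14,15,24,25,26,27,28,29,30,31): 1⊕0⊕1⊕0⊕1⊕1⊕1⊕1⊕0⊕0⊕1⊕0⊕1⊕1⊕1⊕0 = 0
s16 (pos 16,17,18,19,20,21,22,23,24,25,26,27,28,29,30,31): 1⊕1⊕1⊕1⊕0⊕1⊕0⊕1⊕0⊕0⊕1⊕0⊕1⊕1⊕1⊕0 = 0
Syndrome s16…s1 = 00100 → error at position 4.

00100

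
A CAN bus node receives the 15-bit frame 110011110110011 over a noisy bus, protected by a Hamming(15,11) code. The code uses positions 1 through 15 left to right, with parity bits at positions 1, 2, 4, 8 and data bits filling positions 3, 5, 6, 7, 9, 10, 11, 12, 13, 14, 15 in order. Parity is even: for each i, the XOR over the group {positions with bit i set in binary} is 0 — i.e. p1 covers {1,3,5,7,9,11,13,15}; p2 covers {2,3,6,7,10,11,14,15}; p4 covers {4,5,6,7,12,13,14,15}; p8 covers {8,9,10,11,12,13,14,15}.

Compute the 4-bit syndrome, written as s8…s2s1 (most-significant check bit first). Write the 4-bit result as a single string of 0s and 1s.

s1 (pos 1,3,5,7,9,11,13,15): 1⊕0⊕1⊕1⊕0⊕1⊕0⊕1 = 1
s2 (pos 2,3,6,7,10,11,14,15): 1⊕0⊕1⊕1⊕1⊕1⊕1⊕1 = 1
s4 (pos 4,5,6,7,12,13,14,15): 0⊕1⊕1⊕1⊕0⊕0⊕1⊕1 = 1
s8 (pos 8,9,10,11,12,13,14,15): 1⊕0⊕1⊕1⊕0⊕0⊕1⊕1 = 1
Syndrome s8…s1 = 1111 → error at position 15.

1111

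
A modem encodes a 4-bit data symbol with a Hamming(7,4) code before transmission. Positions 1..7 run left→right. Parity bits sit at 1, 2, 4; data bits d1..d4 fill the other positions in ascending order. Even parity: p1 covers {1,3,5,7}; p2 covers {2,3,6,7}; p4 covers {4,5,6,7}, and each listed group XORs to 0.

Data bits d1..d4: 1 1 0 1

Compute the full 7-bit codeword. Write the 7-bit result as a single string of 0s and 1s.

1010101

Place data at non-parity positions: p1 p2 1 p4 1 0 1
p1 (pos 1,3,5,7): XOR of data positions = 1⊕1⊕1 = 1
p2 (pos 2,3,6,7): XOR of data positions = 1⊕0⊕1 = 0
p4 (pos 4,5,6,7): XOR of data positions = 1⊕0⊕1 = 0
Codeword: 1010101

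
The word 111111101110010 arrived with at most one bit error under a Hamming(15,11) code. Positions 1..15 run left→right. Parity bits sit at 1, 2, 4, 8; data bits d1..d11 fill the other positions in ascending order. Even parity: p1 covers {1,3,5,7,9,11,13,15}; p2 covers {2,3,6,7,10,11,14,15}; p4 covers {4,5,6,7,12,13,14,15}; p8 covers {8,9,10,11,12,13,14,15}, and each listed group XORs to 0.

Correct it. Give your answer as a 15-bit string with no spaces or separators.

s1 (pos 1,3,5,7,9,11,13,15): 1⊕1⊕1⊕1⊕1⊕1⊕0⊕0 = 0
s2 (pos 2,3,6,7,10,11,14,15): 1⊕1⊕1⊕1⊕1⊕1⊕1⊕0 = 1
s4 (pos 4,5,6,7,12,13,14,15): 1⊕1⊕1⊕1⊕0⊕0⊕1⊕0 = 1
s8 (pos 8,9,10,11,12,13,14,15): 0⊕1⊕1⊕1⊕0⊕0⊕1⊕0 = 0
Syndrome s8…s1 = 0110 → error at position 6.
Flip position 6: 111111101110010 → 111110101110010

111110101110010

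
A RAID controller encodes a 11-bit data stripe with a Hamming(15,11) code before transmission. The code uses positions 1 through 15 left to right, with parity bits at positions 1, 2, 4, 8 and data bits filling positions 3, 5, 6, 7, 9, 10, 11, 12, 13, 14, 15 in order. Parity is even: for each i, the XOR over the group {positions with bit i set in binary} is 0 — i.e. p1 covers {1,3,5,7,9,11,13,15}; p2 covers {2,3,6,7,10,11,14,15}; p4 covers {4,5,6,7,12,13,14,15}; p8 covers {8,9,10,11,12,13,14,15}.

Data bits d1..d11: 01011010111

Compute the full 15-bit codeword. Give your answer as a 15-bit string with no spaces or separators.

000110111010111

Place data at non-parity positions: p1 p2 0 p4 1 0 1 p8 1 0 1 0 1 1 1
p1 (pos 1,3,5,7,9,11,13,15): XOR of data positions = 0⊕1⊕1⊕1⊕1⊕1⊕1 = 0
p2 (pos 2,3,6,7,10,11,14,15): XOR of data positions = 0⊕0⊕1⊕0⊕1⊕1⊕1 = 0
p4 (pos 4,5,6,7,12,13,14,15): XOR of data positions = 1⊕0⊕1⊕0⊕1⊕1⊕1 = 1
p8 (pos 8,9,10,11,12,13,14,15): XOR of data positions = 1⊕0⊕1⊕0⊕1⊕1⊕1 = 1
Codeword: 000110111010111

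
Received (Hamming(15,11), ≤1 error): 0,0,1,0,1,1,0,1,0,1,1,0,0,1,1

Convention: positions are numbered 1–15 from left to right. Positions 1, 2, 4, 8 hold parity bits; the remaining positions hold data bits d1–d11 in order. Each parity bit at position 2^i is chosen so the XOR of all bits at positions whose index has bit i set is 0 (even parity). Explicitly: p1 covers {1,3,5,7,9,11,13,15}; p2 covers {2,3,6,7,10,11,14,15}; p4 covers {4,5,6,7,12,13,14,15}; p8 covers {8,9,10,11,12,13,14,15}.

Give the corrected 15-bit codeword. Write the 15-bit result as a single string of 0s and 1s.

001011000110011

s1 (pos 1,3,5,7,9,11,13,15): 0⊕1⊕1⊕0⊕0⊕1⊕0⊕1 = 0
s2 (pos 2,3,6,7,10,11,14,15): 0⊕1⊕1⊕0⊕1⊕1⊕1⊕1 = 0
s4 (pos 4,5,6,7,12,13,14,15): 0⊕1⊕1⊕0⊕0⊕0⊕1⊕1 = 0
s8 (pos 8,9,10,11,12,13,14,15): 1⊕0⊕1⊕1⊕0⊕0⊕1⊕1 = 1
Syndrome s8…s1 = 1000 → error at position 8.
Flip position 8: 001011010110011 → 001011000110011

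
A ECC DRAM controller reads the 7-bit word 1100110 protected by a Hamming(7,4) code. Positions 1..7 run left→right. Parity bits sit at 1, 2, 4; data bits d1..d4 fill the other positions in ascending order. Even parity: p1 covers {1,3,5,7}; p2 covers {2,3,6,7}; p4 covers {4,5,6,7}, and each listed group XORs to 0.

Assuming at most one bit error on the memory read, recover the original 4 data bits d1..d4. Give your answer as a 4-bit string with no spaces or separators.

0110

s1 (pos 1,3,5,7): 1⊕0⊕1⊕0 = 0
s2 (pos 2,3,6,7): 1⊕0⊕1⊕0 = 0
s4 (pos 4,5,6,7): 0⊕1⊕1⊕0 = 0
Syndrome s4…s1 = 000 → no error.
Read data bits from positions 3,5,6,7: 0110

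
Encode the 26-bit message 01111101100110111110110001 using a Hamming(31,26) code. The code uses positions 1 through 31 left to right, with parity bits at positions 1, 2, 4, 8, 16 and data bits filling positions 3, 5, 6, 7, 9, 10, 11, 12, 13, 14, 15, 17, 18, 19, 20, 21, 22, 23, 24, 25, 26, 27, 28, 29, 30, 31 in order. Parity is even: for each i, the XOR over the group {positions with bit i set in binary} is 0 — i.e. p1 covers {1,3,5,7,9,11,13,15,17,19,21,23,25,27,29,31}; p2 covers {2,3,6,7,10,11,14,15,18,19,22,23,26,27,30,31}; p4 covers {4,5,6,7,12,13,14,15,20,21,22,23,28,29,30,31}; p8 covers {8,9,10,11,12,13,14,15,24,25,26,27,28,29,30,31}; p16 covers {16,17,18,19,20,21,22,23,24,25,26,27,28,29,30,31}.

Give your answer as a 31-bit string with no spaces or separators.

Place data at non-parity positions: p1 p2 0 p4 1 1 1 p8 1 1 0 1 1 0 0 p16 1 1 0 1 1 1 1 1 0 1 1 0 0 0 1
p1 (pos 1,3,5,7,9,11,13,15,17,19,21,23,25,27,29,31): XOR of data positions = 0⊕1⊕1⊕1⊕0⊕1⊕0⊕1⊕0⊕1⊕1⊕0⊕1⊕0⊕1 = 1
p2 (pos 2,3,6,7,10,11,14,15,18,19,22,23,26,27,30,31): XOR of data positions = 0⊕1⊕1⊕1⊕0⊕0⊕0⊕1⊕0⊕1⊕1⊕1⊕1⊕0⊕1 = 1
p4 (pos 4,5,6,7,12,13,14,15,20,21,22,23,28,29,30,31): XOR of data positions = 1⊕1⊕1⊕1⊕1⊕0⊕0⊕1⊕1⊕1⊕1⊕0⊕0⊕0⊕1 = 0
p8 (pos 8,9,10,11,12,13,14,15,24,25,26,27,28,29,30,31): XOR of data positions = 1⊕1⊕0⊕1⊕1⊕0⊕0⊕1⊕0⊕1⊕1⊕0⊕0⊕0⊕1 = 0
p16 (pos 16,17,18,19,20,21,22,23,24,25,26,27,28,29,30,31): XOR of data positions = 1⊕1⊕0⊕1⊕1⊕1⊕1⊕1⊕0⊕1⊕1⊕0⊕0⊕0⊕1 = 0
Codeword: 1100111011011000110111110110001

1100111011011000110111110110001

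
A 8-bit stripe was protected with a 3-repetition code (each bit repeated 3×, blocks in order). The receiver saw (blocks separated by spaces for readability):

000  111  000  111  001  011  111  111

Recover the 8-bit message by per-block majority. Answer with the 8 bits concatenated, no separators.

01010111

Block 1 (000): 0 ones → 0
Block 2 (111): 3 ones → 1
Block 3 (000): 0 ones → 0
Block 4 (111): 3 ones → 1
Block 5 (001): 1 one → 0
Block 6 (011): 2 ones → 1
Block 7 (111): 3 ones → 1
Block 8 (111): 3 ones → 1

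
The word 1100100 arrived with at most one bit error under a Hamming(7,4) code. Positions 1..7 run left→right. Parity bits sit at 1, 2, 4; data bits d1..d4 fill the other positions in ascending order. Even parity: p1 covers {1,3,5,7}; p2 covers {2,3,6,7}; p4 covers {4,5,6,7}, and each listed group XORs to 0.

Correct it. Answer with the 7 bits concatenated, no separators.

s1 (pos 1,3,5,7): 1⊕0⊕1⊕0 = 0
s2 (pos 2,3,6,7): 1⊕0⊕0⊕0 = 1
s4 (pos 4,5,6,7): 0⊕1⊕0⊕0 = 1
Syndrome s4…s1 = 110 → error at position 6.
Flip position 6: 1100100 → 1100110

1100110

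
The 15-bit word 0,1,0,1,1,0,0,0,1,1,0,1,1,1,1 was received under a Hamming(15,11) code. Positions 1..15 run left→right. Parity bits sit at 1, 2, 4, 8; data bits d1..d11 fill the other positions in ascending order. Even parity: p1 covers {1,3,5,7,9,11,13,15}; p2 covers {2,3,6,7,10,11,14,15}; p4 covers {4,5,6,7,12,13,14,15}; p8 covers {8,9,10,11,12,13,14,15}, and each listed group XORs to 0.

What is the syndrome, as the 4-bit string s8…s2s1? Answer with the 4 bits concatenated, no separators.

s1 (pos 1,3,5,7,9,11,13,15): 0⊕0⊕1⊕0⊕1⊕0⊕1⊕1 = 0
s2 (pos 2,3,6,7,10,11,14,15): 1⊕0⊕0⊕0⊕1⊕0⊕1⊕1 = 0
s4 (pos 4,5,6,7,12,13,14,15): 1⊕1⊕0⊕0⊕1⊕1⊕1⊕1 = 0
s8 (pos 8,9,10,11,12,13,14,15): 0⊕1⊕1⊕0⊕1⊕1⊕1⊕1 = 0
Syndrome s8…s1 = 0000 → no error.

0000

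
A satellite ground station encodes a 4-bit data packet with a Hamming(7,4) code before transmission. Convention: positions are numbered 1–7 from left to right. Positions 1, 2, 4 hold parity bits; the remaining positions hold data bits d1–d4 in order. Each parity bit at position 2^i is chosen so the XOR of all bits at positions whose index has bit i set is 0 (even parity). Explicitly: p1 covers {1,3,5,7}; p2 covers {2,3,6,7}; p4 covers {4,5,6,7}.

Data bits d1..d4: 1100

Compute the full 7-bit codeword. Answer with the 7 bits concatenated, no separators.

Place data at non-parity positions: p1 p2 1 p4 1 0 0
p1 (pos 1,3,5,7): XOR of data positions = 1⊕1⊕0 = 0
p2 (pos 2,3,6,7): XOR of data positions = 1⊕0⊕0 = 1
p4 (pos 4,5,6,7): XOR of data positions = 1⊕0⊕0 = 1
Codeword: 0111100

0111100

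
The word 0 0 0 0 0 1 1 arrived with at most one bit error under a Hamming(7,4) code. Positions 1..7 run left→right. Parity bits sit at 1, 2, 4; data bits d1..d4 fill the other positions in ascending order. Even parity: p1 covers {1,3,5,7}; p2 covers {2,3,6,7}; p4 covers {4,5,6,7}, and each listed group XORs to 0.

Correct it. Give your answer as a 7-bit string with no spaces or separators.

s1 (pos 1,3,5,7): 0⊕0⊕0⊕1 = 1
s2 (pos 2,3,6,7): 0⊕0⊕1⊕1 = 0
s4 (pos 4,5,6,7): 0⊕0⊕1⊕1 = 0
Syndrome s4…s1 = 001 → error at position 1.
Flip position 1: 0000011 → 1000011

1000011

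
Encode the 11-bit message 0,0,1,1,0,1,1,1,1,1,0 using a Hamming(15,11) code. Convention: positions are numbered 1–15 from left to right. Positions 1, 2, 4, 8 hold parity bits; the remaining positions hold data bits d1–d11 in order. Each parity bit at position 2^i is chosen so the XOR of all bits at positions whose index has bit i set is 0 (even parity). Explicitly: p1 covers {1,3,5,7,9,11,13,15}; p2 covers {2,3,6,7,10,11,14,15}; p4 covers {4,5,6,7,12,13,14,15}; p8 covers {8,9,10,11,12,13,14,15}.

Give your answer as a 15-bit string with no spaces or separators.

Place data at non-parity positions: p1 p2 0 p4 0 1 1 p8 0 1 1 1 1 1 0
p1 (pos 1,3,5,7,9,11,13,15): XOR of data positions = 0⊕0⊕1⊕0⊕1⊕1⊕0 = 1
p2 (pos 2,3,6,7,10,11,14,15): XOR of data positions = 0⊕1⊕1⊕1⊕1⊕1⊕0 = 1
p4 (pos 4,5,6,7,12,13,14,15): XOR of data positions = 0⊕1⊕1⊕1⊕1⊕1⊕0 = 1
p8 (pos 8,9,10,11,12,13,14,15): XOR of data positions = 0⊕1⊕1⊕1⊕1⊕1⊕0 = 1
Codeword: 110101110111110

110101110111110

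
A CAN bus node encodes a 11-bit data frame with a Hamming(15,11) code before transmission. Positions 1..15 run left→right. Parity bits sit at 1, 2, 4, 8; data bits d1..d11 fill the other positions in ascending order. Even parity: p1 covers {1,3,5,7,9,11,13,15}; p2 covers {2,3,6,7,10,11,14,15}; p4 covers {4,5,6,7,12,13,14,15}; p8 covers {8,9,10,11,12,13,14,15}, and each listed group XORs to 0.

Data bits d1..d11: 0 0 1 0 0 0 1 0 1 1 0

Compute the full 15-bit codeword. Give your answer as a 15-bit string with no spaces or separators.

010101010010110

Place data at non-parity positions: p1 p2 0 p4 0 1 0 p8 0 0 1 0 1 1 0
p1 (pos 1,3,5,7,9,11,13,15): XOR of data positions = 0⊕0⊕0⊕0⊕1⊕1⊕0 = 0
p2 (pos 2,3,6,7,10,11,14,15): XOR of data positions = 0⊕1⊕0⊕0⊕1⊕1⊕0 = 1
p4 (pos 4,5,6,7,12,13,14,15): XOR of data positions = 0⊕1⊕0⊕0⊕1⊕1⊕0 = 1
p8 (pos 8,9,10,11,12,13,14,15): XOR of data positions = 0⊕0⊕1⊕0⊕1⊕1⊕0 = 1
Codeword: 010101010010110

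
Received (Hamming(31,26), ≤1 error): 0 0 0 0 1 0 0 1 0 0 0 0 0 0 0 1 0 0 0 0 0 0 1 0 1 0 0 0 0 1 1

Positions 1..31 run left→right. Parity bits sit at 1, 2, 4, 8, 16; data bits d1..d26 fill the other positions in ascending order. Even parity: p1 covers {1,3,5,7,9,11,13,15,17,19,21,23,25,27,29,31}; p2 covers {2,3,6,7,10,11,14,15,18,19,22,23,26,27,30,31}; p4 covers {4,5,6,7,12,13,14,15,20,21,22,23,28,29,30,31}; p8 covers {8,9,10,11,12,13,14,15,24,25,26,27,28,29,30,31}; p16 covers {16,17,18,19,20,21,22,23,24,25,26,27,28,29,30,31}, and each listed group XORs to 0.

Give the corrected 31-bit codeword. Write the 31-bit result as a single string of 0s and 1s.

0000100100000001010000101000011

s1 (pos 1,3,5,7,9,11,13,15,17,19,21,23,25,27,29,31): 0⊕0⊕1⊕0⊕0⊕0⊕0⊕0⊕0⊕0⊕0⊕1⊕1⊕0⊕0⊕1 = 0
s2 (pos 2,3,6,7,10,11,14,15,18,19,22,23,26,27,30,31): 0⊕0⊕0⊕0⊕0⊕0⊕0⊕0⊕0⊕0⊕0⊕1⊕0⊕0⊕1⊕1 = 1
s4 (pos 4,5,6,7,12,13,14,15,20,21,22,23,28,29,30,31): 0⊕1⊕0⊕0⊕0⊕0⊕0⊕0⊕0⊕0⊕0⊕1⊕0⊕0⊕1⊕1 = 0
s8 (pos 8,9,10,11,12,13,14,15,24,25,26,27,28,29,30,31): 1⊕0⊕0⊕0⊕0⊕0⊕0⊕0⊕0⊕1⊕0⊕0⊕0⊕0⊕1⊕1 = 0
s16 (pos 16,17,18,19,20,21,22,23,24,25,26,27,28,29,30,31): 1⊕0⊕0⊕0⊕0⊕0⊕0⊕1⊕0⊕1⊕0⊕0⊕0⊕0⊕1⊕1 = 1
Syndrome s16…s1 = 10010 → error at position 18.
Flip position 18: 0000100100000001000000101000011 → 0000100100000001010000101000011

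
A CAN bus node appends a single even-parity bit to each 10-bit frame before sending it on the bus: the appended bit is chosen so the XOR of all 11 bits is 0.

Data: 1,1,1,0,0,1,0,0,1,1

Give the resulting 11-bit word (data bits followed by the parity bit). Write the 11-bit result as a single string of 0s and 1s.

XOR of the 10 data bits: 1⊕1⊕1⊕0⊕0⊕1⊕0⊕0⊕1⊕1 = 0
Parity bit = 0 (so all 11 bits XOR to 0).

11100100110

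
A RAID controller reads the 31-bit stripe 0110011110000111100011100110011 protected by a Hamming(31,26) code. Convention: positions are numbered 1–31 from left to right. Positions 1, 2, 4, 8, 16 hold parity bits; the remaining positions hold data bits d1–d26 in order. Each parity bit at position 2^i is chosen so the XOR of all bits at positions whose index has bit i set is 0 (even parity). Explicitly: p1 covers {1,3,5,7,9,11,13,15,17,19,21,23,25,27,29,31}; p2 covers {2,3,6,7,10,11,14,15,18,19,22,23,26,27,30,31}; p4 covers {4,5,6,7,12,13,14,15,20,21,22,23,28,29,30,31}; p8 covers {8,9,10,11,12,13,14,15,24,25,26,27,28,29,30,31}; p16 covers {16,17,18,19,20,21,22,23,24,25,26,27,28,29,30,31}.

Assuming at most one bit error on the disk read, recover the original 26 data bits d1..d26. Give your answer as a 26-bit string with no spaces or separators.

s1 (pos 1,3,5,7,9,11,13,15,17,19,21,23,25,27,29,31): 0⊕1⊕0⊕1⊕1⊕0⊕0⊕1⊕1⊕0⊕1⊕1⊕0⊕1⊕0⊕1 = 1
s2 (pos 2,3,6,7,10,11,14,15,18,19,22,23,26,27,30,31): 1⊕1⊕1⊕1⊕0⊕0⊕1⊕1⊕0⊕0⊕1⊕1⊕1⊕1⊕1⊕1 = 0
s4 (pos 4,5,6,7,12,13,14,15,20,21,22,23,28,29,30,31): 0⊕0⊕1⊕1⊕0⊕0⊕1⊕1⊕0⊕1⊕1⊕1⊕0⊕0⊕1⊕1 = 1
s8 (pos 8,9,10,11,12,13,14,15,24,25,26,27,28,29,30,31): 1⊕1⊕0⊕0⊕0⊕0⊕1⊕1⊕0⊕0⊕1⊕1⊕0⊕0⊕1⊕1 = 0
s16 (pos 16,17,18,19,20,21,22,23,24,25,26,27,28,29,30,31): 1⊕1⊕0⊕0⊕0⊕1⊕1⊕1⊕0⊕0⊕1⊕1⊕0⊕0⊕1⊕1 = 1
Syndrome s16…s1 = 10101 → error at position 21.
Flip position 21: 0110011110000111100011100110011 → 0110011110000111100001100110011
Read data bits from positions 3,5,6,7,9,10,11,12,13,14,15,17,18,19,20,21,22,23,24,25,26,27,28,29,30,31: 10111000011100001100110011

10111000011100001100110011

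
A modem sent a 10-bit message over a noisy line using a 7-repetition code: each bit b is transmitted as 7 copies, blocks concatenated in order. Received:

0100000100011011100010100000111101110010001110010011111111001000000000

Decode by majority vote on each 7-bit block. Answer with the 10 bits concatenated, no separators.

0010101100

Block 1 (0100000): 1 one → 0
Block 2 (1000110): 3 ones → 0
Block 3 (1110001): 4 ones → 1
Block 4 (0100000): 1 one → 0
Block 5 (1111011): 6 ones → 1
Block 6 (1001000): 2 ones → 0
Block 7 (1110010): 4 ones → 1
Block 8 (0111111): 6 ones → 1
Block 9 (1100100): 3 ones → 0
Block 10 (0000000): 0 ones → 0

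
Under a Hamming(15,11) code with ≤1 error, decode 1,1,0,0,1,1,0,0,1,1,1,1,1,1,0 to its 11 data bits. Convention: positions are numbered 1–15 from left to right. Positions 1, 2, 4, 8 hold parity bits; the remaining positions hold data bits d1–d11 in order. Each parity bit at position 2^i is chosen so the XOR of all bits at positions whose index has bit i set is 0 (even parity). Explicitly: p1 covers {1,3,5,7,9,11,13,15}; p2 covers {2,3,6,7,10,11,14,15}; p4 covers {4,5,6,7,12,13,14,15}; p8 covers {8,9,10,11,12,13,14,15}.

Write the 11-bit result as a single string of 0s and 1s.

01111111110

s1 (pos 1,3,5,7,9,11,13,15): 1⊕0⊕1⊕0⊕1⊕1⊕1⊕0 = 1
s2 (pos 2,3,6,7,10,11,14,15): 1⊕0⊕1⊕0⊕1⊕1⊕1⊕0 = 1
s4 (pos 4,5,6,7,12,13,14,15): 0⊕1⊕1⊕0⊕1⊕1⊕1⊕0 = 1
s8 (pos 8,9,10,11,12,13,14,15): 0⊕1⊕1⊕1⊕1⊕1⊕1⊕0 = 0
Syndrome s8…s1 = 0111 → error at position 7.
Flip position 7: 110011001111110 → 110011101111110
Read data bits from positions 3,5,6,7,9,10,11,12,13,14,15: 01111111110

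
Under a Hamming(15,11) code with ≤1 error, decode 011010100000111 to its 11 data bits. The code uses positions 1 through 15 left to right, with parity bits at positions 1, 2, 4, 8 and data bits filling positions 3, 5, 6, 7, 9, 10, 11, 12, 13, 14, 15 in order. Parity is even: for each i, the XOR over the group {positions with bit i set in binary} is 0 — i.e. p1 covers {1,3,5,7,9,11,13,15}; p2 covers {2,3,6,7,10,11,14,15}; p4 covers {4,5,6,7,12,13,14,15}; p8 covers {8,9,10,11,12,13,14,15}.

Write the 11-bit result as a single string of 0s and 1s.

11010000110

s1 (pos 1,3,5,7,9,11,13,15): 0⊕1⊕1⊕1⊕0⊕0⊕1⊕1 = 1
s2 (pos 2,3,6,7,10,11,14,15): 1⊕1⊕0⊕1⊕0⊕0⊕1⊕1 = 1
s4 (pos 4,5,6,7,12,13,14,15): 0⊕1⊕0⊕1⊕0⊕1⊕1⊕1 = 1
s8 (pos 8,9,10,11,12,13,14,15): 0⊕0⊕0⊕0⊕0⊕1⊕1⊕1 = 1
Syndrome s8…s1 = 1111 → error at position 15.
Flip position 15: 011010100000111 → 011010100000110
Read data bits from positions 3,5,6,7,9,10,11,12,13,14,15: 11010000110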